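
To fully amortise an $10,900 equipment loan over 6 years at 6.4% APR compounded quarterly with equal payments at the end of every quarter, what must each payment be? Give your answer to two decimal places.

$550.51

i = 0.064/4 = 0.016 per quarter; n = 6·4 = 24.
PMT = 10900 / ( [1 − (1+0.016)^(−24)] / 0.016 ) = 10900 / 19.799690 = 550.5137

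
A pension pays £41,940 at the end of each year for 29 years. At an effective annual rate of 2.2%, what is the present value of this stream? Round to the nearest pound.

£892,149

PV = 41940 × [1 − (1+0.022)^(−29)] / 0.022 = 41940 × 21.272037 = 892,149.2487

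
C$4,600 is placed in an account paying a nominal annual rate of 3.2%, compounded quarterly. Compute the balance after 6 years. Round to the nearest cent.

C$5,569.43

i = 0.032/4 = 0.008 per quarter; n = 6·4 = 24.
FV = 4,600 × (1 + 0.008)^24 = 5,569.4281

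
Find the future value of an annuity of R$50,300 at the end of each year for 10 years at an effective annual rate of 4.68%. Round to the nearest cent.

FV = 50300 × [(1+0.0468)^10 − 1] / 0.0468 = 50300 × 12.391612 = 623,298.0731

R$623,298.07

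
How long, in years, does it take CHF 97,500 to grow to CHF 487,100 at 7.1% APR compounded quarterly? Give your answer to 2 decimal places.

22.86 years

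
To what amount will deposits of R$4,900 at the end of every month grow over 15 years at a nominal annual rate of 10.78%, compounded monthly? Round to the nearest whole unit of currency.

With 12 periods per year: i = 0.00898333, n = 180.
FV = 4900 × [(1+0.00898333)^180 − 1] / 0.00898333 = 4900 × 445.459552 = 2,182,751.8026

R$2,182,752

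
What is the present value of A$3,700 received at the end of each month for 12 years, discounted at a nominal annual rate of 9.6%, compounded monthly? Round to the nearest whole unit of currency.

A$315,677

Periodic rate i = 0.096/12 = 0.008; n = 12 × 12 = 144 periods.
Annuity factor a(144|0.008) = 85.318015; PV = 3700 × 85.318015 = 315,676.6553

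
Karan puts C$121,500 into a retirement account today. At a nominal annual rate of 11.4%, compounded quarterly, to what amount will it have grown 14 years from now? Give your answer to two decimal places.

C$586,160.91

With 4 periods per year: i = 0.0285, n = 56.
FV = PV·(1+i)^n = 121,500 × 4.824370 = 586,160.9139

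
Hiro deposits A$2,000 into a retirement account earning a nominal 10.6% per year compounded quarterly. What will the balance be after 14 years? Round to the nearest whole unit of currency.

A$8,652

i = 0.106/4 = 0.0265 per quarter; n = 14·4 = 56.
FV = PV·(1+i)^n = 2,000 × 4.326148 = 8,652.2967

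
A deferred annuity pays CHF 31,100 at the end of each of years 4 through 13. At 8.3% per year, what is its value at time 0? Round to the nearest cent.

CHF 162,086.82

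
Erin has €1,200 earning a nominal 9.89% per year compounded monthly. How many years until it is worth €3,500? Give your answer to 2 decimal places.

10.87 years

Periodic rate i = 0.0989/12 = 0.00824167.
(1+i)^n = 3500/1200 = 2.91667, so n = ln 2.91667 / ln 1.00824 = 130.4162 months
= 130.4162/12 years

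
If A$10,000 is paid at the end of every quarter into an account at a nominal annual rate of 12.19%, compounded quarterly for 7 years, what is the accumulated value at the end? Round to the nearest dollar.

A$432,373

With 4 periods per year: i = 0.030475, n = 28.
FV = PMT · [(1+i)^n − 1] / i = 10000 · 43.237260 = 432,372.5954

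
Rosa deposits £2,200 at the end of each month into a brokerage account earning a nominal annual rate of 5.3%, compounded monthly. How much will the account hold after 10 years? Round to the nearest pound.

Periodic rate i = 0.053/12 = 0.00441667; n = 10 × 12 = 120 periods.
Accumulation factor s(120|0.00441667) = 157.800191; FV = 2200 × 157.800191 = 347,160.4194

£347,160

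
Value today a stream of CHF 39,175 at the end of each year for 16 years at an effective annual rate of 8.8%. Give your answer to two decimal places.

PV = 39175 × [1 − (1+0.088)^(−16)] / 0.088 = 39175 × 8.416128 = 329,701.8261

CHF 329,701.83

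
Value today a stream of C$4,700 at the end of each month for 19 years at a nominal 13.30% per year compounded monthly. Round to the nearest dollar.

C$389,704

i = 0.133/12 = 0.0110833 per month; n = 19·12 = 228.
PV = PMT · [1 − (1+i)^(−n)] / i = 4700 · 82.915778 = 389,704.1571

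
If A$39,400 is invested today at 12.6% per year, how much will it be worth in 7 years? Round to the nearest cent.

FV = 39,400 × (1 + 0.126)^7 = 90,420.0943

A$90,420.09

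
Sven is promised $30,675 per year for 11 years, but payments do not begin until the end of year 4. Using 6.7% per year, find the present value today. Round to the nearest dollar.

$192,217

Value one period before first payment (t=3): 30675 × [1 − (1+0.067)^(−11)] / 0.067 = 30675 × 7.612019 = 233,498.6932
Discount back 3 years: 233,498.6932 × (1+0.067)^(−3) = 233,498.6932 × 0.823203 = 192,216.7350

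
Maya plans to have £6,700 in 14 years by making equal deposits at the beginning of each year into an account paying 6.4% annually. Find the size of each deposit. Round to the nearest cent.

£291.33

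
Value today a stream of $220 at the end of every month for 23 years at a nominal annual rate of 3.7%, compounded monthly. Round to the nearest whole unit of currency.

i = 0.037/12 = 0.00308333 per month; n = 23·12 = 276.
PV = 220 × [1 − (1+0.00308333)^(−276)] / 0.00308333 = 220 × 185.660388 = 40,845.2853

$40,845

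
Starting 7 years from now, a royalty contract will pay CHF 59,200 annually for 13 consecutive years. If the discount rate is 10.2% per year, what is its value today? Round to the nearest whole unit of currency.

Value one period before first payment (t=6): 59200 × [1 − (1+0.102)^(−13)] / 0.102 = 59200 × 7.030352 = 416,196.8248
Discount back 6 years: 416,196.8248 × (1+0.102)^(−6) = 416,196.8248 × 0.558355 = 232,385.5906

CHF 232,386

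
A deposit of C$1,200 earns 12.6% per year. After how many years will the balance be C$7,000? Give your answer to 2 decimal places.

14.86 years

n = ln(7000/1200) / ln(1+0.126) = ln(5.83333) / 0.118672 = 14.8611 years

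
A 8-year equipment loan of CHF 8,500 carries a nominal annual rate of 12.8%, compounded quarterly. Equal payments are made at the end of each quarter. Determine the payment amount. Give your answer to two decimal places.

CHF 428.32

With 4 periods per year: i = 0.032, n = 32.
Annuity-PV factor = 19.844884; PMT = 8500 / 19.844884 = 428.3220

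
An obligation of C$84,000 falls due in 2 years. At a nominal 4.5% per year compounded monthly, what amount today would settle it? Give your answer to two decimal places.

With 12 periods per year: i = 0.00375, n = 24.
Discount factor = (1+0.00375)^(−24) = 0.914085; PV = 84,000 × 0.914085 = 76,783.1433

C$76,783.14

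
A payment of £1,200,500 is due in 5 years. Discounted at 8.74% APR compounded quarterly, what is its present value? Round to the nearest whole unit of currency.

Periodic rate i = 0.0874/4 = 0.02185; n = 5 × 4 = 20 periods.
Discount factor = (1+0.02185)^(−20) = 0.649018; PV = 1,200,500 × 0.649018 = 779,146.5985

£779,147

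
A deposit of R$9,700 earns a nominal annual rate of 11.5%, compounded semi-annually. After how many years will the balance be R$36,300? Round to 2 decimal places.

11.80 years

Periodic rate i = 0.115/2 = 0.0575.
(1+i)^n = 36300/9700 = 3.74227, so n = ln 3.74227 / ln 1.0575 = 23.6049 half-years
= 23.6049/2 years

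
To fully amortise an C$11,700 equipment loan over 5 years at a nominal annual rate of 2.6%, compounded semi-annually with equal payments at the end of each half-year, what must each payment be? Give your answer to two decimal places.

C$1,255.28

Periodic rate i = 0.026/2 = 0.013; n = 5 × 2 = 10 periods.
PMT = 11700 / ( [1 − (1+0.013)^(−10)] / 0.013 ) = 11700 / 9.320665 = 1,255.2753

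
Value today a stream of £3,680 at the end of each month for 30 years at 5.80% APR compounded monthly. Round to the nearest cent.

Periodic rate i = 0.058/12 = 0.00483333; n = 30 × 12 = 360 periods.
Annuity factor a(360|0.00483333) = 170.429454; PV = 3680 × 170.429454 = 627,180.3913

£627,180.39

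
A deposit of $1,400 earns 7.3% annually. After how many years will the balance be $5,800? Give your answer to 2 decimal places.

20.17 years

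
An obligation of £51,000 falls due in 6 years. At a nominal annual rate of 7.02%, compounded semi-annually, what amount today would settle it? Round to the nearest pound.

£33,712

With 2 periods per year: i = 0.0351, n = 12.
Discount factor = (1+0.0351)^(−12) = 0.661016; PV = 51,000 × 0.661016 = 33,711.8412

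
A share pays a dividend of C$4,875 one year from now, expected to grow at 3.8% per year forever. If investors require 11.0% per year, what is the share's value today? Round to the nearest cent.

C$67,708.33

PV = D₁/(r − g) = 4875/(0.11 − 0.038) = 67,708.3333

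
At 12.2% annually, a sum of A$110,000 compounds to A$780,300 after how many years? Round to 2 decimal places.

17.02 years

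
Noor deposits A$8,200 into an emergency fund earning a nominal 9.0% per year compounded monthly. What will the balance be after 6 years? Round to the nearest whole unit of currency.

A$14,043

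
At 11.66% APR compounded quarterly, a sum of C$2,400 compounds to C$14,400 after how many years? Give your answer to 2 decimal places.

Periodic rate i = 0.1166/4 = 0.02915.
(1+i)^n = 14400/2400 = 6.00000, so n = ln 6.00000 / ln 1.02915 = 62.3585 quarters
= 62.3585/4 years

15.59 years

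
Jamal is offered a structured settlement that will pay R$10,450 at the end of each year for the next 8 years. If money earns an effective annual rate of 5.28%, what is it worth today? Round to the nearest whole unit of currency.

Annuity factor a(8|0.0528) = 6.390684; PV = 10450 × 6.390684 = 66,782.6519

R$66,783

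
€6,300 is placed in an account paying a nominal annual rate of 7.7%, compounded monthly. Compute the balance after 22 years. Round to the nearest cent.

Periodic rate i = 0.077/12 = 0.00641667; n = 22 × 12 = 264 periods.
FV = 6,300 × (1 + 0.00641667)^264 = 34,094.5605

€34,094.56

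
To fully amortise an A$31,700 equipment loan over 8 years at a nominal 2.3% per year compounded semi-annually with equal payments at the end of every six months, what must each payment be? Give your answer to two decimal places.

i = 0.023/2 = 0.0115 per half-year; n = 8·2 = 16.
Annuity-PV factor = 14.538282; PMT = 31700 / 14.538282 = 2,180.4502

A$2,180.45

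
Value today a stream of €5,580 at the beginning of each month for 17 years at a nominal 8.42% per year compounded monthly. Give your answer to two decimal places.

€608,492.91

With 12 periods per year: i = 0.00701667, n = 204.
Annuity factor a(204|0.00701667) × (1+i) = 109.048909; PV = 5580 × 109.048909 = 608,492.9126
(Beginning-of-period payments → annuity-due factor ×(1+i).)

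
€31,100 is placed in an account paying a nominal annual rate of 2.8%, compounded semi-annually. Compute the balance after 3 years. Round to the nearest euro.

With 2 periods per year: i = 0.014, n = 6.
31,100 × (1+0.014)^6 = 31,100 × 1.086995 = 33,805.5588

€33,806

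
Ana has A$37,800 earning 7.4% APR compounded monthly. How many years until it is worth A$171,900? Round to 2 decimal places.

Periodic rate i = 0.074/12 = 0.00616667.
n = ln(171900/37800) / ln(1+0.00616667) = ln(4.54762) / 0.006148 = 246.3680 months
= 246.3680/12 years

20.53 years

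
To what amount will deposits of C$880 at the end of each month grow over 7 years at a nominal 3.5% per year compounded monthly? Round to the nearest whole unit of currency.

C$83,625

Periodic rate i = 0.035/12 = 0.00291667; n = 7 × 12 = 84 periods.
FV = PMT · [(1+i)^n − 1] / i = 880 · 95.028273 = 83,624.8804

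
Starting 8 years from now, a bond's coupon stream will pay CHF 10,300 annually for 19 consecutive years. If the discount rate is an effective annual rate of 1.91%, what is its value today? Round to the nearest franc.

Value one period before first payment (t=7): 10300 × [1 − (1+0.0191)^(−19)] / 0.0191 = 10300 × 15.809385 = 162,836.6694
PV₀ = 162,836.6694 / (1+0.0191)^7 = 162,836.6694 / 1.141610 = 142,637.7895

CHF 142,638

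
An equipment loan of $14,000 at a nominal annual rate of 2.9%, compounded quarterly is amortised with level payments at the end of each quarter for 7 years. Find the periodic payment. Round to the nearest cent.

$554.27

i = 0.029/4 = 0.00725 per quarter; n = 7·4 = 28.
Annuity-PV factor = 25.258448; PMT = 14000 / 25.258448 = 554.2700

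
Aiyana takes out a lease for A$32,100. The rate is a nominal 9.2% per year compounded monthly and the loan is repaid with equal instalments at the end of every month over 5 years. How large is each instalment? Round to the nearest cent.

A$669.46

With 12 periods per year: i = 0.00766667, n = 60.
PMT = 32100 / ( [1 − (1+0.00766667)^(−60)] / 0.00766667 ) = 32100 / 47.948853 = 669.4633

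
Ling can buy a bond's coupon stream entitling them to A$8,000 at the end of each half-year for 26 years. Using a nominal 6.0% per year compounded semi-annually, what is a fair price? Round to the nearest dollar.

A$209,330

Periodic rate i = 0.06/2 = 0.03; n = 26 × 2 = 52 periods.
Annuity factor a(52|0.03) = 26.166240; PV = 8000 × 26.166240 = 209,329.9199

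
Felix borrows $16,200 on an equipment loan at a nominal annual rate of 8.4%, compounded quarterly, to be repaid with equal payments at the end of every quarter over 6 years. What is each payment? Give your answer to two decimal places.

$866.25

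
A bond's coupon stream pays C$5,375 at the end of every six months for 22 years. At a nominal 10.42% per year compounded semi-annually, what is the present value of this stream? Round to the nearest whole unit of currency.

i = 0.1042/2 = 0.0521 per half-year; n = 22·2 = 44.
PV = PMT · [1 − (1+i)^(−n)] / i = 5375 · 17.139608 = 92,125.3909

C$92,125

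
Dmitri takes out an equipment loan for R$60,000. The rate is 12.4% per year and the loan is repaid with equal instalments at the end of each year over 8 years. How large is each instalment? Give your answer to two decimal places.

Annuity-PV factor = 4.898976; PMT = 60000 / 4.898976 = 12,247.4575

R$12,247.46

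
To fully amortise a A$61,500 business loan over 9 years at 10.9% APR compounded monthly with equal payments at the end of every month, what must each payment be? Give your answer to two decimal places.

A$896.09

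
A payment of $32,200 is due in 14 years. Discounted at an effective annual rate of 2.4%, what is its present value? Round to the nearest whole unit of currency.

$23,102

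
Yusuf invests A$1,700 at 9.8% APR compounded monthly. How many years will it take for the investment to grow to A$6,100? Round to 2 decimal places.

13.09 years

Periodic rate i = 0.098/12 = 0.00816667.
(1+i)^n = 6100/1700 = 3.58824, so n = ln 3.58824 / ln 1.00817 = 157.0862 months
= 157.0862/12 years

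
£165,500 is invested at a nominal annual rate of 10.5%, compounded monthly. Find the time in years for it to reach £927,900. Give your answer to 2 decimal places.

Periodic rate i = 0.105/12 = 0.00875.
n = ln(927900/165500) / ln(1+0.00875) = ln(5.60665) / 0.008712 = 197.8839 months
= 197.8839/12 years

16.49 years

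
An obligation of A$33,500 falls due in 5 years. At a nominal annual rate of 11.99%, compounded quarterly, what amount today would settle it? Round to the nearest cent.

Periodic rate i = 0.1199/4 = 0.029975; n = 5 × 4 = 20 periods.
Discount factor = (1+0.029975)^(−20) = 0.553945; PV = 33,500 × 0.553945 = 18,557.1440

A$18,557.14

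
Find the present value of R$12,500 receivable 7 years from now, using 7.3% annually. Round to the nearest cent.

R$7,633.29

PV = 12,500 / (1 + 0.073)^7 = 12,500 / 1.637563 = 7,633.2935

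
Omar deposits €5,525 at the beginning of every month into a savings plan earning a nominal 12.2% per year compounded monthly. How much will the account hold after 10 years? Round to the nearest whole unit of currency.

€1,299,070

Periodic rate i = 0.122/12 = 0.0101667; n = 10 × 12 = 120 periods.
FV = 5525 × [(1+0.0101667)^120 − 1] / 0.0101667 × (1+i) = 5525 × 235.125760 = 1,299,069.8214
Payments are at the start of each period, so multiply by (1+i).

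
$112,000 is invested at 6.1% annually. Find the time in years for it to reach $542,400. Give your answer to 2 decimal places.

(1+i)^n = 542400/112000 = 4.84286, so n = ln 4.84286 / ln 1.061 = 26.6417 years

26.64 years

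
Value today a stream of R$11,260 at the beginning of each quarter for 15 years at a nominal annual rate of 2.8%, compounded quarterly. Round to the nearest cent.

R$553,967.93

i = 0.028/4 = 0.007 per quarter; n = 15·4 = 60.
PV = PMT · [1 − (1+i)^(−n)] / i × (1+i) = 11260 · 49.197863 = 553,967.9345
(Beginning-of-period payments → annuity-due factor ×(1+i).)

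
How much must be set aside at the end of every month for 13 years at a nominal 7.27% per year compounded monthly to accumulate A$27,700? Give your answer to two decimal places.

A$107.18

i = 0.0727/12 = 0.00605833 per month; n = 13·12 = 156.
PMT = 27700 / ( [(1+0.00605833)^156 − 1] / 0.00605833 ) = 27700 / 258.444740 = 107.1796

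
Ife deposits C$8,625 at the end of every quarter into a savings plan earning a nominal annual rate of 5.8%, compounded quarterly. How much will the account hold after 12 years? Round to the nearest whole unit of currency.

C$592,279

i = 0.058/4 = 0.0145 per quarter; n = 12·4 = 48.
FV = PMT · [(1+i)^n − 1] / i = 8625 · 68.669982 = 592,278.5975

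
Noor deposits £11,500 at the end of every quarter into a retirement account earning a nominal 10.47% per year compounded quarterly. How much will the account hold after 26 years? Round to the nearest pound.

£6,014,812

i = 0.1047/4 = 0.026175 per quarter; n = 26·4 = 104.
FV = PMT · [(1+i)^n − 1] / i = 11500 · 523.027099 = 6,014,811.6375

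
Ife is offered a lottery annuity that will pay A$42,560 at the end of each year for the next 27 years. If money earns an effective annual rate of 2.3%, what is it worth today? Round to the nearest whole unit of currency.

A$848,979

PV = 42560 × [1 − (1+0.023)^(−27)] / 0.023 = 42560 × 19.947821 = 848,979.2434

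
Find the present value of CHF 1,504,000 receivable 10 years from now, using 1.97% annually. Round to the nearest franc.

CHF 1,237,439

Discount factor = (1+0.0197)^(−10) = 0.822765; PV = 1,504,000 × 0.822765 = 1,237,438.5549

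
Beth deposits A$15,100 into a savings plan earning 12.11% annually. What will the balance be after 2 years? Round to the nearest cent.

15,100 × (1+0.1211)^2 = 15,100 × 1.256865 = 18,978.6647

A$18,978.66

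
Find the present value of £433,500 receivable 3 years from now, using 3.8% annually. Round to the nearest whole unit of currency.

PV = FV·(1+i)^(−n) = 433,500 × 0.894145 = 387,611.8460

£387,612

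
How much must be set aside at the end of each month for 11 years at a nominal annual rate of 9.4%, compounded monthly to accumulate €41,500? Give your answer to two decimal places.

€180.50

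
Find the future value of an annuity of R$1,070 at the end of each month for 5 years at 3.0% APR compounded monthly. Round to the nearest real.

R$69,172

With 12 periods per year: i = 0.0025, n = 60.
Accumulation factor s(60|0.0025) = 64.646713; FV = 1070 × 64.646713 = 69,171.9825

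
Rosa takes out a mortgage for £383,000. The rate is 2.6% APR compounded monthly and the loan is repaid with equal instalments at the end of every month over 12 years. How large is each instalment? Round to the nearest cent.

£3,099.04

Periodic rate i = 0.026/12 = 0.00216667; n = 12 × 12 = 144 periods.
Annuity-PV factor = 123.586789; PMT = 383000 / 123.586789 = 3,099.0367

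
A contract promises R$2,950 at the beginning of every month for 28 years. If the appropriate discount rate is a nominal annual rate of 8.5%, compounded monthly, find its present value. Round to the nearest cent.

i = 0.085/12 = 0.00708333 per month; n = 28·12 = 336.
PV = 2950 × [1 − (1+0.00708333)^(−336)] / 0.00708333 × (1+i) = 2950 × 128.907097 = 380,275.9374
(annuity-due: payments at period start, so ×(1+i).)

R$380,275.94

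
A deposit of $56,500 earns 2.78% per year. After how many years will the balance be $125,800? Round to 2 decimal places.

29.19 years

(1+i)^n = 125800/56500 = 2.22655, so n = ln 2.22655 / ln 1.0278 = 29.1917 years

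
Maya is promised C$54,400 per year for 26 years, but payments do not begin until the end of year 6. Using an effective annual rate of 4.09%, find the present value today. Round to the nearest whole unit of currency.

PV at t=5 (ordinary 26-year annuity): 54400 × a(26|0.0409) = 54400 × 15.827194 = 860,999.3406
PV₀ = 860,999.3406 / (1+0.0409)^5 = 860,999.3406 / 1.221926 = 704,624.5592

C$704,625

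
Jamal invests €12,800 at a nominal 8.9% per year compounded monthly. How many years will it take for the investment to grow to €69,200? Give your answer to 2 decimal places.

Periodic rate i = 0.089/12 = 0.00741667.
n = ln(69200/12800) / ln(1+0.00741667) = ln(5.40625) / 0.007389 = 228.3783 months
= 228.3783/12 years

19.03 years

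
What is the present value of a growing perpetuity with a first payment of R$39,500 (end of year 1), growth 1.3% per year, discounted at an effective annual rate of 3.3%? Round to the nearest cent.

R$1,975,000.00

PV = PMT / (i − g) = 39500 / (0.033 − 0.013) = 39500 / 0.020000 = 1,975,000.0000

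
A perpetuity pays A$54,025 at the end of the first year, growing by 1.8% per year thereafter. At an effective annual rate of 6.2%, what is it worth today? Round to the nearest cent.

PV = D₁/(r − g) = 54025/(0.062 − 0.018) = 1,227,840.9091

A$1,227,840.91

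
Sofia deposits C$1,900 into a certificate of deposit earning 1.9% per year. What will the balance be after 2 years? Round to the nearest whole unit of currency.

C$1,973

1,900 × (1+0.019)^2 = 1,900 × 1.038361 = 1,972.8859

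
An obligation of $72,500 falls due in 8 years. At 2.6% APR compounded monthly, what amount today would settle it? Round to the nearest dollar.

$58,898

Periodic rate i = 0.026/12 = 0.00216667; n = 8 × 12 = 96 periods.
PV = 72,500 / (1 + 0.00216667)^96 = 72,500 / 1.230936 = 58,898.2613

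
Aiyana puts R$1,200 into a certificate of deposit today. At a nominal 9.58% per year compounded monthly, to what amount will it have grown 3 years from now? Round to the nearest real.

With 12 periods per year: i = 0.00798333, n = 36.
FV = 1,200 × (1 + 0.00798333)^36 = 1,597.7245

R$1,598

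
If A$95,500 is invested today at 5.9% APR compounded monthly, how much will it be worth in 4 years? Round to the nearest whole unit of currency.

A$120,850

Periodic rate i = 0.059/12 = 0.00491667; n = 4 × 12 = 48 periods.
FV = PV·(1+i)^n = 95,500 × 1.265442 = 120,849.7424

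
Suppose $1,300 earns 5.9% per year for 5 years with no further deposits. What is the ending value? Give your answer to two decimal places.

1,300 × (1+0.059)^5 = 1,300 × 1.331925 = 1,731.5026

$1,731.50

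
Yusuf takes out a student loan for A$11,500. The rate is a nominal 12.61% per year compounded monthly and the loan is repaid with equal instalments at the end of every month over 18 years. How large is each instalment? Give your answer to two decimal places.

A$134.96

i = 0.1261/12 = 0.0105083 per month; n = 18·12 = 216.
PMT = 11500 / ( [1 − (1+0.0105083)^(−216)] / 0.0105083 ) = 11500 / 85.212001 = 134.9575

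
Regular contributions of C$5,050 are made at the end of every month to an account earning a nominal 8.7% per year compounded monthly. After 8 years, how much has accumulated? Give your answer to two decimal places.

Periodic rate i = 0.087/12 = 0.00725; n = 8 × 12 = 96 periods.
FV = PMT · [(1+i)^n − 1] / i = 5050 · 138.025381 = 697,028.1746

C$697,028.17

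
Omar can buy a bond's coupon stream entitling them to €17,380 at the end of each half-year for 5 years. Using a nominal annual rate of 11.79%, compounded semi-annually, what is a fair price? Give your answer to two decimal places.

Periodic rate i = 0.1179/2 = 0.05895; n = 5 × 2 = 10 periods.
Annuity factor a(10|0.05895) = 7.396840; PV = 17380 × 7.396840 = 128,557.0737

€128,557.07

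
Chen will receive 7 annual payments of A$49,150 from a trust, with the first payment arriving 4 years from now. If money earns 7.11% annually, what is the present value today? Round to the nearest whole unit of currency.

PV at t=3 (ordinary 7-year annuity): 49150 × a(7|0.0711) = 49150 × 5.368683 = 263,870.7661
Discount back 3 years: 263,870.7661 × (1+0.0711)^(−3) = 263,870.7661 × 0.813785 = 214,734.2007

A$214,734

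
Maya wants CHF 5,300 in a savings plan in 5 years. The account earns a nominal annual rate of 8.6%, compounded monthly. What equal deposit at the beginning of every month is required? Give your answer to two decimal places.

i = 0.086/12 = 0.00716667 per month; n = 5·12 = 60.
FV-annuity factor × (1+i) = 75.172380; PMT = 5300 / 75.172380 = 70.5046

CHF 70.50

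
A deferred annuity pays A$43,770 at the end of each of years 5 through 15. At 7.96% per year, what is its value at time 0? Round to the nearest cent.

A$230,464.20

Value one period before first payment (t=4): 43770 × [1 − (1+0.0796)^(−11)] / 0.0796 = 43770 × 7.152839 = 313,079.7447
Discount back 4 years: 313,079.7447 × (1+0.0796)^(−4) = 313,079.7447 × 0.736120 = 230,464.1974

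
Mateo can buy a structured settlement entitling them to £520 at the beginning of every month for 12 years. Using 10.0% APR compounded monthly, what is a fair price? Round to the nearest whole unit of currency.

£43,874

Periodic rate i = 0.1/12 = 0.00833333; n = 12 × 12 = 144 periods.
PV = PMT · [1 − (1+i)^(−n)] / i × (1+i) = 520 · 84.373833 = 43,874.3930
(Beginning-of-period payments → annuity-due factor ×(1+i).)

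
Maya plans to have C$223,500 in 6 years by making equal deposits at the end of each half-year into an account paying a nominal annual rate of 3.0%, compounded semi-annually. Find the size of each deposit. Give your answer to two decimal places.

With 2 periods per year: i = 0.015, n = 12.
PMT = 223500 / ( [(1+0.015)^12 − 1] / 0.015 ) = 223500 / 13.041211 = 17,137.9784

C$17,137.98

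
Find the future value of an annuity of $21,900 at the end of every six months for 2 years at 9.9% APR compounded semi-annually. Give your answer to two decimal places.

$94,321.60

With 2 periods per year: i = 0.0495, n = 4.
FV = 21900 × [(1+0.0495)^4 − 1] / 0.0495 = 21900 × 4.306922 = 94,321.5981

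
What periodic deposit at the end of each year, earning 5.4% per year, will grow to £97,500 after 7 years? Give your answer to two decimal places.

PMT = 97500 / ( [(1+0.054)^7 − 1] / 0.054 ) = 97500 / 8.241753 = 11,830.0075

£11,830.01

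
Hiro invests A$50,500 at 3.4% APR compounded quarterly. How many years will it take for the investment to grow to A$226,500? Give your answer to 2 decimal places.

44.33 years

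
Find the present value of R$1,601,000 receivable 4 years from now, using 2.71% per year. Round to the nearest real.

PV = FV·(1+i)^(−n) = 1,601,000 × 0.898564 = 1,438,601.1894

R$1,438,601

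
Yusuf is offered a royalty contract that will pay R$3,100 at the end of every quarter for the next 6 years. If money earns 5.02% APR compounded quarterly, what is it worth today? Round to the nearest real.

R$63,898

i = 0.0502/4 = 0.01255 per quarter; n = 6·4 = 24.
PV = PMT · [1 − (1+i)^(−n)] / i = 3100 · 20.612114 = 63,897.5531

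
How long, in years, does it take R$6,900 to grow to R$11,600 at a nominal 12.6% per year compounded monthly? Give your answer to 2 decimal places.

4.14 years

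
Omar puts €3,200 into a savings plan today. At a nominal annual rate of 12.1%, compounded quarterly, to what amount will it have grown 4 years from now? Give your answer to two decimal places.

€5,155.04

i = 0.121/4 = 0.03025 per quarter; n = 4·4 = 16.
FV = 3,200 × (1 + 0.03025)^16 = 5,155.0389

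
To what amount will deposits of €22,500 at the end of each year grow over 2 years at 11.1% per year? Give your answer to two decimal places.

€47,497.50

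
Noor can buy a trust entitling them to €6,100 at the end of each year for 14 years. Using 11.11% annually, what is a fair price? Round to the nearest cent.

PV = 6100 × [1 − (1+0.1111)^(−14)] / 0.1111 = 6100 × 6.941495 = 42,343.1168

€42,343.12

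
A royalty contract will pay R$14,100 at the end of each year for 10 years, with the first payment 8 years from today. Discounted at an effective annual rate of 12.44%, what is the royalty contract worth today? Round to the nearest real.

Value one period before first payment (t=7): 14100 × [1 − (1+0.1244)^(−10)] / 0.1244 = 14100 × 5.549893 = 78,253.4863
Discount back 7 years: 78,253.4863 × (1+0.1244)^(−7) = 78,253.4863 × 0.440103 = 34,439.5792

R$34,440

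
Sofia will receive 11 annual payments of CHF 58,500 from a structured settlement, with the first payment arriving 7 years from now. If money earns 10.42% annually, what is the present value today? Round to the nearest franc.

PV at t=6 (ordinary 11-year annuity): 58500 × a(11|0.1042) = 58500 × 6.371354 = 372,724.2229
Discount back 6 years: 372,724.2229 × (1+0.1042)^(−6) = 372,724.2229 × 0.551713 = 205,636.9534

CHF 205,637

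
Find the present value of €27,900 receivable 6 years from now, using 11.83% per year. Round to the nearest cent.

Discount factor = (1+0.1183)^(−6) = 0.511270; PV = 27,900 × 0.511270 = 14,264.4245

€14,264.42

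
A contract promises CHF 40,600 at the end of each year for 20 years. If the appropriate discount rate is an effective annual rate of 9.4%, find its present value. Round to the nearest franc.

Annuity factor a(20|0.094) = 8.874188; PV = 40600 × 8.874188 = 360,292.0203

CHF 360,292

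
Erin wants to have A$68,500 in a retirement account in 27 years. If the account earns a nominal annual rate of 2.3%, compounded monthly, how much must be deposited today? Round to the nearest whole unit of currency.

i = 0.023/12 = 0.00191667 per month; n = 27·12 = 324.
PV = 68,500 / (1 + 0.00191667)^324 = 68,500 / 1.859682 = 36,834.2497

A$36,834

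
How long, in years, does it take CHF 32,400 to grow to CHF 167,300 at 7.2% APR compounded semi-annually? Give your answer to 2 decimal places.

Periodic rate i = 0.072/2 = 0.036.
n = ln(167300/32400) / ln(1+0.036) = ln(5.16358) / 0.035367 = 46.4168 half-years
= 46.4168/2 years

23.21 years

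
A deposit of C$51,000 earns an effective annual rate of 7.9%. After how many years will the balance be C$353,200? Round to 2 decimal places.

n = ln(353200/51000) / ln(1+0.079) = ln(6.92549) / 0.076035 = 25.4517 years

25.45 years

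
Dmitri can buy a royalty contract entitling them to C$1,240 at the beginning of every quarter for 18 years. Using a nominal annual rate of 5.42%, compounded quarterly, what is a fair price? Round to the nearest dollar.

Periodic rate i = 0.0542/4 = 0.01355; n = 18 × 4 = 72 periods.
PV = PMT · [1 − (1+i)^(−n)] / i × (1+i) = 1240 · 46.418080 = 57,558.4189
Payments are at the start of each period, so multiply by (1+i).

C$57,558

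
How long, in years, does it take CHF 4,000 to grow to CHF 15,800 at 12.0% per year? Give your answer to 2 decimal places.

12.12 years

(1+i)^n = 15800/4000 = 3.95000, so n = ln 3.95000 / ln 1.12 = 12.1215 years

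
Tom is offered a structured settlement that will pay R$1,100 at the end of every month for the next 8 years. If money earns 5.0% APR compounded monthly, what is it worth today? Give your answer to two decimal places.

R$86,888.38

i = 0.05/12 = 0.00416667 per month; n = 8·12 = 96.
PV = PMT · [1 − (1+i)^(−n)] / i = 1100 · 78.989441 = 86,888.3847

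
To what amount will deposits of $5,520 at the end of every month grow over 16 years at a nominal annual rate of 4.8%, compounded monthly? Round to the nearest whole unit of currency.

$1,589,969

With 12 periods per year: i = 0.004, n = 192.
FV = PMT · [(1+i)^n − 1] / i = 5520 · 288.037899 = 1,589,969.2016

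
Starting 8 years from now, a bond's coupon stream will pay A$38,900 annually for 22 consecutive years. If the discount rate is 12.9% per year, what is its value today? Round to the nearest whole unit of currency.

A$120,036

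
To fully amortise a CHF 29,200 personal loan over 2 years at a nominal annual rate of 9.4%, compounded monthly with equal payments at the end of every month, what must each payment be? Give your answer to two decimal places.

CHF 1,339.36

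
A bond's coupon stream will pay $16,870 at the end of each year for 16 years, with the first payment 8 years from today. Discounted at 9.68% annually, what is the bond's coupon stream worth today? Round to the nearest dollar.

PV at t=7 (ordinary 16-year annuity): 16870 × a(16|0.0968) = 16870 × 7.975065 = 134,539.3489
PV₀ = 134,539.3489 / (1+0.0968)^7 = 134,539.3489 / 1.909379 = 70,462.3672

$70,462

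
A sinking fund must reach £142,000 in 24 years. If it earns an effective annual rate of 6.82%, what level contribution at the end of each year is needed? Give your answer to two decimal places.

FV-annuity factor = 56.766708; PMT = 142000 / 56.766708 = 2,501.4662

£2,501.47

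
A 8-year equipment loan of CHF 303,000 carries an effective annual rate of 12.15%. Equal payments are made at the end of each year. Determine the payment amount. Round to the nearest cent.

PMT = 303000 / ( [1 − (1+0.1215)^(−8)] / 0.1215 ) = 303000 / 4.941713 = 61,314.7709

CHF 61,314.77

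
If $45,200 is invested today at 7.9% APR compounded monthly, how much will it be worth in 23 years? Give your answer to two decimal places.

With 12 periods per year: i = 0.00658333, n = 276.
FV = 45,200 × (1 + 0.00658333)^276 = 276,481.0406

$276,481.04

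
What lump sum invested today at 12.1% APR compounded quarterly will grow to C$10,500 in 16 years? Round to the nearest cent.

Periodic rate i = 0.121/4 = 0.03025; n = 16 × 4 = 64 periods.
PV = 10,500 / (1 + 0.03025)^64 = 10,500 / 6.734849 = 1,559.0549

C$1,559.05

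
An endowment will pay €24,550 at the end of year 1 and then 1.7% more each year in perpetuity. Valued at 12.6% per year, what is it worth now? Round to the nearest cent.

€225,229.36

PV = PMT / (i − g) = 24550 / (0.126 − 0.017) = 24550 / 0.109000 = 225,229.3578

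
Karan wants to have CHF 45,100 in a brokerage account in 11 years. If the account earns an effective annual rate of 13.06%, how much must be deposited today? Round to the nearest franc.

CHF 11,689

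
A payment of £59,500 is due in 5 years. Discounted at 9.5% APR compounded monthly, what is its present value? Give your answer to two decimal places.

£37,071.43

i = 0.095/12 = 0.00791667 per month; n = 5·12 = 60.
PV = 59,500 / (1 + 0.00791667)^60 = 59,500 / 1.605009 = 37,071.4324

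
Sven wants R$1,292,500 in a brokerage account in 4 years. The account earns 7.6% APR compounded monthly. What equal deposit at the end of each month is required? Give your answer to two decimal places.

i = 0.076/12 = 0.00633333 per month; n = 4·12 = 48.
PMT = 1.2925e+06 / ( [(1+0.00633333)^48 − 1] / 0.00633333 ) = 1.2925e+06 / 55.890077 = 23,125.7509

R$23,125.75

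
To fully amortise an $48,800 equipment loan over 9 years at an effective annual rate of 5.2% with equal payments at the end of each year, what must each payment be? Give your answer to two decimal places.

PMT = 48800 / ( [1 − (1+0.052)^(−9)] / 0.052 ) = 48800 / 7.044943 = 6,926.9550

$6,926.96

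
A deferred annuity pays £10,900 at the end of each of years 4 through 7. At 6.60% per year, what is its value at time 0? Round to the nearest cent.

£30,756.01

Value one period before first payment (t=3): 10900 × [1 − (1+0.066)^(−4)] / 0.066 = 10900 × 3.418024 = 37,256.4629
Discount back 3 years: 37,256.4629 × (1+0.066)^(−3) = 37,256.4629 × 0.825521 = 30,756.0110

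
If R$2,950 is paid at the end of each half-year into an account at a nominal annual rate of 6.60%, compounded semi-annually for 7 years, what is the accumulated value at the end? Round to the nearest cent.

i = 0.066/2 = 0.033 per half-year; n = 7·2 = 14.
FV = PMT · [(1+i)^n − 1] / i = 2950 · 17.437865 = 51,441.7025

R$51,441.70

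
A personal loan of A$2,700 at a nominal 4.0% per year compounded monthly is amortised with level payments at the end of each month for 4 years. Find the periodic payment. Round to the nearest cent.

A$60.96

With 12 periods per year: i = 0.00333333, n = 48.
PMT = 2700 / ( [1 − (1+0.00333333)^(−48)] / 0.00333333 ) = 2700 / 44.288834 = 60.9634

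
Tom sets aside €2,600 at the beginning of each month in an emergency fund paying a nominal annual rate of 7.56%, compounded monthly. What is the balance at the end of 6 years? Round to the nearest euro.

€237,439

With 12 periods per year: i = 0.0063, n = 72.
FV = 2600 × [(1+0.0063)^72 − 1] / 0.0063 × (1+i) = 2600 × 91.322576 = 237,438.6982
(annuity-due: payments at period start, so ×(1+i).)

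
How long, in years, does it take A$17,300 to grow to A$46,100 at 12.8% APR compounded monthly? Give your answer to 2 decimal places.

7.70 years

Periodic rate i = 0.128/12 = 0.0106667.
n = ln(46100/17300) / ln(1+0.0106667) = ln(2.66474) / 0.010610 = 92.3742 months
= 92.3742/12 years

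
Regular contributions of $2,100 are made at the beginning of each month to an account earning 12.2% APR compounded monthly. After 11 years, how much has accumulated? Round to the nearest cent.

$584,417.48

With 12 periods per year: i = 0.0101667, n = 132.
FV = PMT · [(1+i)^n − 1] / i × (1+i) = 2100 · 278.294039 = 584,417.4815
(annuity-due: payments at period start, so ×(1+i).)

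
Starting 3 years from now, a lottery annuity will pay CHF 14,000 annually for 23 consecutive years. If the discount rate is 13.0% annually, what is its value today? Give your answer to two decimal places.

CHF 79,266.36

Value one period before first payment (t=2): 14000 × [1 − (1+0.13)^(−23)] / 0.13 = 14000 × 7.229658 = 101,215.2095
PV₀ = 101,215.2095 / (1+0.13)^2 = 101,215.2095 / 1.276900 = 79,266.3556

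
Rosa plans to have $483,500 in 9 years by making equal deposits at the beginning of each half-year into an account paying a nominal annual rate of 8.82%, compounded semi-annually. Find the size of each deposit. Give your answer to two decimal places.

Periodic rate i = 0.0882/2 = 0.0441; n = 9 × 2 = 18 periods.
PMT = 483500 / ( [(1+0.0441)^18 − 1] / 0.0441 × (1+i) ) = 483500 / 27.806953 = 17,387.7376

$17,387.74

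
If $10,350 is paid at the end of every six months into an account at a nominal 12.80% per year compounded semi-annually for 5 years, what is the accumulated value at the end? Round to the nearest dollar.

$139,011

i = 0.128/2 = 0.064 per half-year; n = 5·2 = 10.
Accumulation factor s(10|0.064) = 13.431032; FV = 10350 × 13.431032 = 139,011.1815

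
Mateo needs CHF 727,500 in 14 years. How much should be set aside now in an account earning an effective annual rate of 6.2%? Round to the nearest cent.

PV = FV·(1+i)^(−n) = 727,500 × 0.430781 = 313,393.3402

CHF 313,393.34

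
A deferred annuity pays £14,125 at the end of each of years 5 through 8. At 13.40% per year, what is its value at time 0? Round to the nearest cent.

£25,196.85

PV at t=4 (ordinary 4-year annuity): 14125 × a(4|0.134) = 14125 × 2.949919 = 41,667.6032
Discount back 4 years: 41,667.6032 × (1+0.134)^(−4) = 41,667.6032 × 0.604711 = 25,196.8530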